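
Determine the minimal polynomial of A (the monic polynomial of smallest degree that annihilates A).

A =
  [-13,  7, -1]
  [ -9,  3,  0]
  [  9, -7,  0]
x^3 + 10*x^2 + 33*x + 36

The characteristic polynomial is χ_A(x) = (x + 3)^2*(x + 4), so the eigenvalues are known. The minimal polynomial is
  m_A(x) = Π_λ (x − λ)^{k_λ}
where k_λ is the size of the *largest* Jordan block for λ (equivalently, the smallest k with (A − λI)^k v = 0 for every generalised eigenvector v of λ).

  λ = -4: largest Jordan block has size 1, contributing (x + 4)
  λ = -3: largest Jordan block has size 2, contributing (x + 3)^2

So m_A(x) = (x + 3)^2*(x + 4) = x^3 + 10*x^2 + 33*x + 36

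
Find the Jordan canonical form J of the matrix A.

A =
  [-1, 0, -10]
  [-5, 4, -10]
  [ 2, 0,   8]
J_1(3) ⊕ J_1(4) ⊕ J_1(4)

The characteristic polynomial is
  det(x·I − A) = x^3 - 11*x^2 + 40*x - 48 = (x - 4)^2*(x - 3)

Eigenvalues and multiplicities (the geometric multiplicity of λ is n − rank(A − λI), which equals the number of Jordan blocks for λ):
  λ = 3: algebraic multiplicity = 1, geometric multiplicity = 1
  λ = 4: algebraic multiplicity = 2, geometric multiplicity = 2

Determining the block sizes for each eigenvalue:
  λ = 3: one block (gm = 1), so the single block has size am = 1 → block sizes [1]
  λ = 4: gm = am = 2, so every block has size 1 → block sizes [1, 1]

Assembling the blocks gives a Jordan form
J =
  [3, 0, 0]
  [0, 4, 0]
  [0, 0, 4]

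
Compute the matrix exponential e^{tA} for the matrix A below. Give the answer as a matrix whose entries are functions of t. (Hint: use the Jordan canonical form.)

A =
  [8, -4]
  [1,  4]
e^{tA} =
  [2*t*exp(6*t) + exp(6*t), -4*t*exp(6*t)]
  [t*exp(6*t), -2*t*exp(6*t) + exp(6*t)]

Strategy: write A = P · J · P⁻¹ where J is a Jordan canonical form, so e^{tA} = P · e^{tJ} · P⁻¹, and e^{tJ} can be computed block-by-block.

A has Jordan form
J =
  [6, 1]
  [0, 6]
(up to reordering of blocks).

Per-block formulas:
  For a 2×2 Jordan block J_2(6): exp(t · J_2(6)) = e^(6t)·(I + t·N), where N is the 2×2 nilpotent shift.

After assembling e^{tJ} and conjugating by P, we get:

e^{tA} =
  [2*t*exp(6*t) + exp(6*t), -4*t*exp(6*t)]
  [t*exp(6*t), -2*t*exp(6*t) + exp(6*t)]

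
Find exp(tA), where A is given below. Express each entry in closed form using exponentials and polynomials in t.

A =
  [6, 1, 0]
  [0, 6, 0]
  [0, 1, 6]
e^{tA} =
  [exp(6*t), t*exp(6*t), 0]
  [0, exp(6*t), 0]
  [0, t*exp(6*t), exp(6*t)]

Strategy: write A = P · J · P⁻¹ where J is a Jordan canonical form, so e^{tA} = P · e^{tJ} · P⁻¹, and e^{tJ} can be computed block-by-block.

A has Jordan form
J =
  [6, 1, 0]
  [0, 6, 0]
  [0, 0, 6]
(up to reordering of blocks).

Per-block formulas:
  For a 2×2 Jordan block J_2(6): exp(t · J_2(6)) = e^(6t)·(I + t·N), where N is the 2×2 nilpotent shift.
  For a 1×1 block at λ = 6: exp(t · [6]) = [e^(6t)].

After assembling e^{tJ} and conjugating by P, we get:

e^{tA} =
  [exp(6*t), t*exp(6*t), 0]
  [0, exp(6*t), 0]
  [0, t*exp(6*t), exp(6*t)]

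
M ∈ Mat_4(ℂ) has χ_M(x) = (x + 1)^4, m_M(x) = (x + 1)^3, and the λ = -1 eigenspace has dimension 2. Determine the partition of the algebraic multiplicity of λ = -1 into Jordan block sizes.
Block sizes for λ = -1: [3, 1]

Step 1 — from the characteristic polynomial, algebraic multiplicity of λ = -1 is 4. From dim ker(M − (-1)·I) = 2, there are exactly 2 Jordan blocks for λ = -1.
Step 2 — from the minimal polynomial, the factor (x + 1)^3 tells us the largest block for λ = -1 has size 3.
Step 3 — with total size 4, 2 blocks, and largest block 3, the block sizes (in nonincreasing order) are [3, 1].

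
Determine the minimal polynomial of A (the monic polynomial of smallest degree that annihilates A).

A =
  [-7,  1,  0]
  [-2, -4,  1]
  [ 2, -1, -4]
x^3 + 15*x^2 + 75*x + 125

The characteristic polynomial is χ_A(x) = (x + 5)^3, so the eigenvalues are known. The minimal polynomial is
  m_A(x) = Π_λ (x − λ)^{k_λ}
where k_λ is the size of the *largest* Jordan block for λ (equivalently, the smallest k with (A − λI)^k v = 0 for every generalised eigenvector v of λ).

  λ = -5: largest Jordan block has size 3, contributing (x + 5)^3

So m_A(x) = (x + 5)^3 = x^3 + 15*x^2 + 75*x + 125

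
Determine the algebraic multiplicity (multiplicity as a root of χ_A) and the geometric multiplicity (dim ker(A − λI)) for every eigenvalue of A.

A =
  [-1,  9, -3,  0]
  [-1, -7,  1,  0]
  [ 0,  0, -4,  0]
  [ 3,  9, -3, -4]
λ = -4: alg = 4, geom = 3

Step 1 — factor the characteristic polynomial to read off the algebraic multiplicities:
  χ_A(x) = (x + 4)^4

Step 2 — compute geometric multiplicities via the rank-nullity identity g(λ) = n − rank(A − λI):
  rank(A − (-4)·I) = 1, so dim ker(A − (-4)·I) = n − 1 = 3

Summary:
  λ = -4: algebraic multiplicity = 4, geometric multiplicity = 3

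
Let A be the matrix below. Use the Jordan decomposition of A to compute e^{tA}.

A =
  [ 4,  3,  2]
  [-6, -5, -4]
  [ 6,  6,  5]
e^{tA} =
  [3*exp(2*t) - 2*exp(t), 3*exp(2*t) - 3*exp(t), 2*exp(2*t) - 2*exp(t)]
  [-6*exp(2*t) + 6*exp(t), -6*exp(2*t) + 7*exp(t), -4*exp(2*t) + 4*exp(t)]
  [6*exp(2*t) - 6*exp(t), 6*exp(2*t) - 6*exp(t), 4*exp(2*t) - 3*exp(t)]

Strategy: write A = P · J · P⁻¹ where J is a Jordan canonical form, so e^{tA} = P · e^{tJ} · P⁻¹, and e^{tJ} can be computed block-by-block.

A has Jordan form
J =
  [1, 0, 0]
  [0, 1, 0]
  [0, 0, 2]
(up to reordering of blocks).

Per-block formulas:
  For a 1×1 block at λ = 2: exp(t · [2]) = [e^(2t)].
  For a 1×1 block at λ = 1: exp(t · [1]) = [e^(1t)].

After assembling e^{tJ} and conjugating by P, we get:

e^{tA} =
  [3*exp(2*t) - 2*exp(t), 3*exp(2*t) - 3*exp(t), 2*exp(2*t) - 2*exp(t)]
  [-6*exp(2*t) + 6*exp(t), -6*exp(2*t) + 7*exp(t), -4*exp(2*t) + 4*exp(t)]
  [6*exp(2*t) - 6*exp(t), 6*exp(2*t) - 6*exp(t), 4*exp(2*t) - 3*exp(t)]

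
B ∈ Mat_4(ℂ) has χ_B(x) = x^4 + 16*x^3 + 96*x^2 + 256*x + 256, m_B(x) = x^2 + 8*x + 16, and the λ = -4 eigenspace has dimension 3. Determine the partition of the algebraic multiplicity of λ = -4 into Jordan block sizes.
Block sizes for λ = -4: [2, 1, 1]

Step 1 — from the characteristic polynomial, algebraic multiplicity of λ = -4 is 4. From dim ker(B − (-4)·I) = 3, there are exactly 3 Jordan blocks for λ = -4.
Step 2 — from the minimal polynomial, the factor (x + 4)^2 tells us the largest block for λ = -4 has size 2.
Step 3 — with total size 4, 3 blocks, and largest block 2, the block sizes (in nonincreasing order) are [2, 1, 1].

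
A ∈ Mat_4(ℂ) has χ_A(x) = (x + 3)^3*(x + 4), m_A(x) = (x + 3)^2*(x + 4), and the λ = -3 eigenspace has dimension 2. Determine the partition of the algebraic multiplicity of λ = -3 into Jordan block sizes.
Block sizes for λ = -3: [2, 1]

Step 1 — from the characteristic polynomial, algebraic multiplicity of λ = -3 is 3. From dim ker(A − (-3)·I) = 2, there are exactly 2 Jordan blocks for λ = -3.
Step 2 — from the minimal polynomial, the factor (x + 3)^2 tells us the largest block for λ = -3 has size 2.
Step 3 — with total size 3, 2 blocks, and largest block 2, the block sizes (in nonincreasing order) are [2, 1].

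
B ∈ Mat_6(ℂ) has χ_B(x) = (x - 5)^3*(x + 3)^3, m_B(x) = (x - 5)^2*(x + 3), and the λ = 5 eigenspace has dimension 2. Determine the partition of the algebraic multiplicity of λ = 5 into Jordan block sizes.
Block sizes for λ = 5: [2, 1]

Step 1 — from the characteristic polynomial, algebraic multiplicity of λ = 5 is 3. From dim ker(B − (5)·I) = 2, there are exactly 2 Jordan blocks for λ = 5.
Step 2 — from the minimal polynomial, the factor (x − 5)^2 tells us the largest block for λ = 5 has size 2.
Step 3 — with total size 3, 2 blocks, and largest block 2, the block sizes (in nonincreasing order) are [2, 1].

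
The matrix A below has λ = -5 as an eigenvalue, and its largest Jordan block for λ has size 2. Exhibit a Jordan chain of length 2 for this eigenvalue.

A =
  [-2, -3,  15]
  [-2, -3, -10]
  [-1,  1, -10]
A Jordan chain for λ = -5 of length 2:
v_1 = (3, -2, -1)ᵀ
v_2 = (1, 0, 0)ᵀ

Let N = A − (-5)·I. We want v_2 with N^2 v_2 = 0 but N^1 v_2 ≠ 0; then v_{j-1} := N · v_j for j = 2, …, 2.

Pick v_2 = (1, 0, 0)ᵀ.
Then v_1 = N · v_2 = (3, -2, -1)ᵀ.

Sanity check: (A − (-5)·I) v_1 = (0, 0, 0)ᵀ = 0. ✓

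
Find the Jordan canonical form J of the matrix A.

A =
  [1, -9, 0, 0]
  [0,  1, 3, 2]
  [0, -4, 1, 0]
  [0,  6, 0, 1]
J_3(1) ⊕ J_1(1)

The characteristic polynomial is
  det(x·I − A) = x^4 - 4*x^3 + 6*x^2 - 4*x + 1 = (x - 1)^4

Eigenvalues and multiplicities (the geometric multiplicity of λ is n − rank(A − λI), which equals the number of Jordan blocks for λ):
  λ = 1: algebraic multiplicity = 4, geometric multiplicity = 2

Determining the block sizes for each eigenvalue:
  λ = 1: with am = 4 and gm = 2, the partition is not yet determined (e.g. several partitions of 4 into 2 parts exist). Let N = A − (1)·I. Computing rank(N^1) = 2, rank(N^2) = 1, rank(N^3) = 0; the number of blocks of size ≥ j is rank(N^{j−1}) − rank(N^j), giving [2, 1, 1]. So we have 1 block(s) of size 3, 1 block(s) of size 1 → block sizes [3, 1]

Assembling the blocks gives a Jordan form
J =
  [1, 1, 0, 0]
  [0, 1, 1, 0]
  [0, 0, 1, 0]
  [0, 0, 0, 1]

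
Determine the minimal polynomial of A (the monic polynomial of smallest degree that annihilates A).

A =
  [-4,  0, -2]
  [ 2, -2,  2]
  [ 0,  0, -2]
x^2 + 6*x + 8

The characteristic polynomial is χ_A(x) = (x + 2)^2*(x + 4), so the eigenvalues are known. The minimal polynomial is
  m_A(x) = Π_λ (x − λ)^{k_λ}
where k_λ is the size of the *largest* Jordan block for λ (equivalently, the smallest k with (A − λI)^k v = 0 for every generalised eigenvector v of λ).

  λ = -4: largest Jordan block has size 1, contributing (x + 4)
  λ = -2: largest Jordan block has size 1, contributing (x + 2)

So m_A(x) = (x + 2)*(x + 4) = x^2 + 6*x + 8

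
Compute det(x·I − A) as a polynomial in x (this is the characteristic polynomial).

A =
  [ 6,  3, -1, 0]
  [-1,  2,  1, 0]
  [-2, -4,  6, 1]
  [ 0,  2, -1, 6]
x^4 - 20*x^3 + 150*x^2 - 500*x + 625

Expanding det(x·I − A) (e.g. by cofactor expansion or by noting that A is similar to its Jordan form J, which has the same characteristic polynomial as A) gives
  χ_A(x) = x^4 - 20*x^3 + 150*x^2 - 500*x + 625
which factors as (x - 5)^4. The eigenvalues (with algebraic multiplicities) are λ = 5 with multiplicity 4.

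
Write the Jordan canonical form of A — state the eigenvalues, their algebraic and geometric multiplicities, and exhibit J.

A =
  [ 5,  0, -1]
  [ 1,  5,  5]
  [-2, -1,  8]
J_3(6)

The characteristic polynomial is
  det(x·I − A) = x^3 - 18*x^2 + 108*x - 216 = (x - 6)^3

Eigenvalues and multiplicities (the geometric multiplicity of λ is n − rank(A − λI), which equals the number of Jordan blocks for λ):
  λ = 6: algebraic multiplicity = 3, geometric multiplicity = 1

Determining the block sizes for each eigenvalue:
  λ = 6: one block (gm = 1), so the single block has size am = 3 → block sizes [3]

Assembling the blocks gives a Jordan form
J =
  [6, 1, 0]
  [0, 6, 1]
  [0, 0, 6]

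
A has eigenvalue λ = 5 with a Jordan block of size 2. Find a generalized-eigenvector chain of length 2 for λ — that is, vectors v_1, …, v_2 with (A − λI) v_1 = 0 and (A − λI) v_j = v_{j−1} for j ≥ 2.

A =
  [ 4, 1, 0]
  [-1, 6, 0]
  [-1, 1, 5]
A Jordan chain for λ = 5 of length 2:
v_1 = (-1, -1, -1)ᵀ
v_2 = (1, 0, 0)ᵀ

Let N = A − (5)·I. We want v_2 with N^2 v_2 = 0 but N^1 v_2 ≠ 0; then v_{j-1} := N · v_j for j = 2, …, 2.

Pick v_2 = (1, 0, 0)ᵀ.
Then v_1 = N · v_2 = (-1, -1, -1)ᵀ.

Sanity check: (A − (5)·I) v_1 = (0, 0, 0)ᵀ = 0. ✓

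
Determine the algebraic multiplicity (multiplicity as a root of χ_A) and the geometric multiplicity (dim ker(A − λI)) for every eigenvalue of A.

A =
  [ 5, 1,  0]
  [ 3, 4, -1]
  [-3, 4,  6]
λ = 5: alg = 3, geom = 1

Step 1 — factor the characteristic polynomial to read off the algebraic multiplicities:
  χ_A(x) = (x - 5)^3

Step 2 — compute geometric multiplicities via the rank-nullity identity g(λ) = n − rank(A − λI):
  rank(A − (5)·I) = 2, so dim ker(A − (5)·I) = n − 2 = 1

Summary:
  λ = 5: algebraic multiplicity = 3, geometric multiplicity = 1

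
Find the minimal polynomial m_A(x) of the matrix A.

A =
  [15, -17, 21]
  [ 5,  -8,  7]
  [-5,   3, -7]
x^3

The characteristic polynomial is χ_A(x) = x^3, so the eigenvalues are known. The minimal polynomial is
  m_A(x) = Π_λ (x − λ)^{k_λ}
where k_λ is the size of the *largest* Jordan block for λ (equivalently, the smallest k with (A − λI)^k v = 0 for every generalised eigenvector v of λ).

  λ = 0: largest Jordan block has size 3, contributing (x − 0)^3

So m_A(x) = x^3 = x^3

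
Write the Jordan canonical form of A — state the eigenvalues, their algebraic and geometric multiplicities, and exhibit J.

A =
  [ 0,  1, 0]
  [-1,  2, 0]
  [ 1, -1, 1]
J_2(1) ⊕ J_1(1)

The characteristic polynomial is
  det(x·I − A) = x^3 - 3*x^2 + 3*x - 1 = (x - 1)^3

Eigenvalues and multiplicities (the geometric multiplicity of λ is n − rank(A − λI), which equals the number of Jordan blocks for λ):
  λ = 1: algebraic multiplicity = 3, geometric multiplicity = 2

Determining the block sizes for each eigenvalue:
  λ = 1: 2 blocks summing to 3 forces exactly one block of size 2 and the rest size 1 → block sizes [2, 1]

Assembling the blocks gives a Jordan form
J =
  [1, 1, 0]
  [0, 1, 0]
  [0, 0, 1]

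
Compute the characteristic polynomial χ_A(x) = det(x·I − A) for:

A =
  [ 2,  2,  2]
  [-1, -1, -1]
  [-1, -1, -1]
x^3

Expanding det(x·I − A) (e.g. by cofactor expansion or by noting that A is similar to its Jordan form J, which has the same characteristic polynomial as A) gives
  χ_A(x) = x^3
which factors as x^3. The eigenvalues (with algebraic multiplicities) are λ = 0 with multiplicity 3.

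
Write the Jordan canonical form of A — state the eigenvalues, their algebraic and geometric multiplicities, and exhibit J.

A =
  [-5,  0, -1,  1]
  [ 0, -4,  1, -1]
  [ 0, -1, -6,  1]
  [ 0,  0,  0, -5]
J_3(-5) ⊕ J_1(-5)

The characteristic polynomial is
  det(x·I − A) = x^4 + 20*x^3 + 150*x^2 + 500*x + 625 = (x + 5)^4

Eigenvalues and multiplicities (the geometric multiplicity of λ is n − rank(A − λI), which equals the number of Jordan blocks for λ):
  λ = -5: algebraic multiplicity = 4, geometric multiplicity = 2

Determining the block sizes for each eigenvalue:
  λ = -5: with am = 4 and gm = 2, the partition is not yet determined (e.g. several partitions of 4 into 2 parts exist). Let N = A − (-5)·I. Computing rank(N^1) = 2, rank(N^2) = 1, rank(N^3) = 0; the number of blocks of size ≥ j is rank(N^{j−1}) − rank(N^j), giving [2, 1, 1]. So we have 1 block(s) of size 3, 1 block(s) of size 1 → block sizes [3, 1]

Assembling the blocks gives a Jordan form
J =
  [-5,  1,  0,  0]
  [ 0, -5,  1,  0]
  [ 0,  0, -5,  0]
  [ 0,  0,  0, -5]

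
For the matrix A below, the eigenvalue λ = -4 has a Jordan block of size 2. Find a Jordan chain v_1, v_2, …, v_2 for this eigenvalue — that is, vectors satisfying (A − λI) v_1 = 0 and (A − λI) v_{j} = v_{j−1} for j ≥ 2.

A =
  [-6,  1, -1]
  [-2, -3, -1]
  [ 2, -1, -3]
A Jordan chain for λ = -4 of length 2:
v_1 = (-2, -2, 2)ᵀ
v_2 = (1, 0, 0)ᵀ

Let N = A − (-4)·I. We want v_2 with N^2 v_2 = 0 but N^1 v_2 ≠ 0; then v_{j-1} := N · v_j for j = 2, …, 2.

Pick v_2 = (1, 0, 0)ᵀ.
Then v_1 = N · v_2 = (-2, -2, 2)ᵀ.

Sanity check: (A − (-4)·I) v_1 = (0, 0, 0)ᵀ = 0. ✓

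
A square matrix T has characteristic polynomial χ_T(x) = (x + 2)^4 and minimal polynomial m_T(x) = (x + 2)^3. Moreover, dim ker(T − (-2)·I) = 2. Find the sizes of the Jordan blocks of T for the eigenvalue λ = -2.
Block sizes for λ = -2: [3, 1]

Step 1 — from the characteristic polynomial, algebraic multiplicity of λ = -2 is 4. From dim ker(T − (-2)·I) = 2, there are exactly 2 Jordan blocks for λ = -2.
Step 2 — from the minimal polynomial, the factor (x + 2)^3 tells us the largest block for λ = -2 has size 3.
Step 3 — with total size 4, 2 blocks, and largest block 3, the block sizes (in nonincreasing order) are [3, 1].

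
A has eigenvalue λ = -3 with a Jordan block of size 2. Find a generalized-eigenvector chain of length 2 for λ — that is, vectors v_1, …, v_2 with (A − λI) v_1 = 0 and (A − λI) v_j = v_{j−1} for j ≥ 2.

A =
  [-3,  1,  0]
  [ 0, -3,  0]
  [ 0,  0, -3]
A Jordan chain for λ = -3 of length 2:
v_1 = (1, 0, 0)ᵀ
v_2 = (0, 1, 0)ᵀ

Let N = A − (-3)·I. We want v_2 with N^2 v_2 = 0 but N^1 v_2 ≠ 0; then v_{j-1} := N · v_j for j = 2, …, 2.

Pick v_2 = (0, 1, 0)ᵀ.
Then v_1 = N · v_2 = (1, 0, 0)ᵀ.

Sanity check: (A − (-3)·I) v_1 = (0, 0, 0)ᵀ = 0. ✓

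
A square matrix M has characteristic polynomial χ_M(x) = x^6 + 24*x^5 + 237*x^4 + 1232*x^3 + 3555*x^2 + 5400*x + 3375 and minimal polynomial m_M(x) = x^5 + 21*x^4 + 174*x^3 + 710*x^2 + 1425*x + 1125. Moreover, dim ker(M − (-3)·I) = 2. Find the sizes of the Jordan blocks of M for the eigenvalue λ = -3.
Block sizes for λ = -3: [2, 1]

Step 1 — from the characteristic polynomial, algebraic multiplicity of λ = -3 is 3. From dim ker(M − (-3)·I) = 2, there are exactly 2 Jordan blocks for λ = -3.
Step 2 — from the minimal polynomial, the factor (x + 3)^2 tells us the largest block for λ = -3 has size 2.
Step 3 — with total size 3, 2 blocks, and largest block 2, the block sizes (in nonincreasing order) are [2, 1].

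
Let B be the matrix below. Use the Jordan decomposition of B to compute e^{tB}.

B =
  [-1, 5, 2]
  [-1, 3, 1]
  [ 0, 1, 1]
e^{tB} =
  [-t^2*exp(t)/2 - 2*t*exp(t) + exp(t), t^2*exp(t) + 5*t*exp(t), t^2*exp(t)/2 + 2*t*exp(t)]
  [-t*exp(t), 2*t*exp(t) + exp(t), t*exp(t)]
  [-t^2*exp(t)/2, t^2*exp(t) + t*exp(t), t^2*exp(t)/2 + exp(t)]

Strategy: write B = P · J · P⁻¹ where J is a Jordan canonical form, so e^{tB} = P · e^{tJ} · P⁻¹, and e^{tJ} can be computed block-by-block.

B has Jordan form
J =
  [1, 1, 0]
  [0, 1, 1]
  [0, 0, 1]
(up to reordering of blocks).

Per-block formulas:
  For a 3×3 Jordan block J_3(1): exp(t · J_3(1)) = e^(1t)·(I + t·N + (t^2/2)·N^2), where N is the 3×3 nilpotent shift.

After assembling e^{tJ} and conjugating by P, we get:

e^{tB} =
  [-t^2*exp(t)/2 - 2*t*exp(t) + exp(t), t^2*exp(t) + 5*t*exp(t), t^2*exp(t)/2 + 2*t*exp(t)]
  [-t*exp(t), 2*t*exp(t) + exp(t), t*exp(t)]
  [-t^2*exp(t)/2, t^2*exp(t) + t*exp(t), t^2*exp(t)/2 + exp(t)]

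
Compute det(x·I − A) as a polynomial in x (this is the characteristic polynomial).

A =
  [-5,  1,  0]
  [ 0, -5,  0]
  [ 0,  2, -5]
x^3 + 15*x^2 + 75*x + 125

Expanding det(x·I − A) (e.g. by cofactor expansion or by noting that A is similar to its Jordan form J, which has the same characteristic polynomial as A) gives
  χ_A(x) = x^3 + 15*x^2 + 75*x + 125
which factors as (x + 5)^3. The eigenvalues (with algebraic multiplicities) are λ = -5 with multiplicity 3.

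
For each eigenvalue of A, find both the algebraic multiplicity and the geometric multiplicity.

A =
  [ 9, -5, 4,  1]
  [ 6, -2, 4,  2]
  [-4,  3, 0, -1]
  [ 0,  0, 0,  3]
λ = 2: alg = 2, geom = 1; λ = 3: alg = 2, geom = 1

Step 1 — factor the characteristic polynomial to read off the algebraic multiplicities:
  χ_A(x) = (x - 3)^2*(x - 2)^2

Step 2 — compute geometric multiplicities via the rank-nullity identity g(λ) = n − rank(A − λI):
  rank(A − (2)·I) = 3, so dim ker(A − (2)·I) = n − 3 = 1
  rank(A − (3)·I) = 3, so dim ker(A − (3)·I) = n − 3 = 1

Summary:
  λ = 2: algebraic multiplicity = 2, geometric multiplicity = 1
  λ = 3: algebraic multiplicity = 2, geometric multiplicity = 1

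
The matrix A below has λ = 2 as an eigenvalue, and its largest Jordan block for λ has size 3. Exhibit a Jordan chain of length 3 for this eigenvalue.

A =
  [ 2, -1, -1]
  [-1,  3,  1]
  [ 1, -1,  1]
A Jordan chain for λ = 2 of length 3:
v_1 = (0, 1, -1)ᵀ
v_2 = (-1, 1, -1)ᵀ
v_3 = (0, 1, 0)ᵀ

Let N = A − (2)·I. We want v_3 with N^3 v_3 = 0 but N^2 v_3 ≠ 0; then v_{j-1} := N · v_j for j = 3, …, 2.

Pick v_3 = (0, 1, 0)ᵀ.
Then v_2 = N · v_3 = (-1, 1, -1)ᵀ.
Then v_1 = N · v_2 = (0, 1, -1)ᵀ.

Sanity check: (A − (2)·I) v_1 = (0, 0, 0)ᵀ = 0. ✓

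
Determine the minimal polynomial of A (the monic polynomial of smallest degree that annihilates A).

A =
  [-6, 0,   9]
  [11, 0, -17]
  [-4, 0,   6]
x^3

The characteristic polynomial is χ_A(x) = x^3, so the eigenvalues are known. The minimal polynomial is
  m_A(x) = Π_λ (x − λ)^{k_λ}
where k_λ is the size of the *largest* Jordan block for λ (equivalently, the smallest k with (A − λI)^k v = 0 for every generalised eigenvector v of λ).

  λ = 0: largest Jordan block has size 3, contributing (x − 0)^3

So m_A(x) = x^3 = x^3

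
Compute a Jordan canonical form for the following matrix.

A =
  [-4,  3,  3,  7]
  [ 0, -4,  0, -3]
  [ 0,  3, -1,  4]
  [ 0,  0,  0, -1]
J_1(-4) ⊕ J_1(-4) ⊕ J_2(-1)

The characteristic polynomial is
  det(x·I − A) = x^4 + 10*x^3 + 33*x^2 + 40*x + 16 = (x + 1)^2*(x + 4)^2

Eigenvalues and multiplicities (the geometric multiplicity of λ is n − rank(A − λI), which equals the number of Jordan blocks for λ):
  λ = -4: algebraic multiplicity = 2, geometric multiplicity = 2
  λ = -1: algebraic multiplicity = 2, geometric multiplicity = 1

Determining the block sizes for each eigenvalue:
  λ = -4: gm = am = 2, so every block has size 1 → block sizes [1, 1]
  λ = -1: one block (gm = 1), so the single block has size am = 2 → block sizes [2]

Assembling the blocks gives a Jordan form
J =
  [-4,  0,  0,  0]
  [ 0, -4,  0,  0]
  [ 0,  0, -1,  1]
  [ 0,  0,  0, -1]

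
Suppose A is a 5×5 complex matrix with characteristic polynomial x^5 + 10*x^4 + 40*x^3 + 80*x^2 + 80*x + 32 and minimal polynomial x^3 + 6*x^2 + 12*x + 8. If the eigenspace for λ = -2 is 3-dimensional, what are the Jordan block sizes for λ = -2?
Block sizes for λ = -2: [3, 1, 1]

Step 1 — from the characteristic polynomial, algebraic multiplicity of λ = -2 is 5. From dim ker(A − (-2)·I) = 3, there are exactly 3 Jordan blocks for λ = -2.
Step 2 — from the minimal polynomial, the factor (x + 2)^3 tells us the largest block for λ = -2 has size 3.
Step 3 — with total size 5, 3 blocks, and largest block 3, the block sizes (in nonincreasing order) are [3, 1, 1].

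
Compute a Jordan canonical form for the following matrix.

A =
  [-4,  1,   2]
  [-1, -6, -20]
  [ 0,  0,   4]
J_2(-5) ⊕ J_1(4)

The characteristic polynomial is
  det(x·I − A) = x^3 + 6*x^2 - 15*x - 100 = (x - 4)*(x + 5)^2

Eigenvalues and multiplicities (the geometric multiplicity of λ is n − rank(A − λI), which equals the number of Jordan blocks for λ):
  λ = -5: algebraic multiplicity = 2, geometric multiplicity = 1
  λ = 4: algebraic multiplicity = 1, geometric multiplicity = 1

Determining the block sizes for each eigenvalue:
  λ = -5: one block (gm = 1), so the single block has size am = 2 → block sizes [2]
  λ = 4: one block (gm = 1), so the single block has size am = 1 → block sizes [1]

Assembling the blocks gives a Jordan form
J =
  [-5,  1, 0]
  [ 0, -5, 0]
  [ 0,  0, 4]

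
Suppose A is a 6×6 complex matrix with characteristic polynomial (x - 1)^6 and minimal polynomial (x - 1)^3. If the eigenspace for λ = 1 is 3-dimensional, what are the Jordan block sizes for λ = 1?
Block sizes for λ = 1: [3, 2, 1]

Step 1 — from the characteristic polynomial, algebraic multiplicity of λ = 1 is 6. From dim ker(A − (1)·I) = 3, there are exactly 3 Jordan blocks for λ = 1.
Step 2 — from the minimal polynomial, the factor (x − 1)^3 tells us the largest block for λ = 1 has size 3.
Step 3 — with total size 6, 3 blocks, and largest block 3, the block sizes (in nonincreasing order) are [3, 2, 1].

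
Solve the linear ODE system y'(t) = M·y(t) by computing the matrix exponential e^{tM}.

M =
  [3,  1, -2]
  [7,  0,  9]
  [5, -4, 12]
e^{tM} =
  [t^2*exp(5*t)/2 - 2*t*exp(5*t) + exp(5*t), t^2*exp(5*t)/2 + t*exp(5*t), -t^2*exp(5*t)/2 - 2*t*exp(5*t)]
  [-2*t^2*exp(5*t) + 7*t*exp(5*t), -2*t^2*exp(5*t) - 5*t*exp(5*t) + exp(5*t), 2*t^2*exp(5*t) + 9*t*exp(5*t)]
  [-3*t^2*exp(5*t)/2 + 5*t*exp(5*t), -3*t^2*exp(5*t)/2 - 4*t*exp(5*t), 3*t^2*exp(5*t)/2 + 7*t*exp(5*t) + exp(5*t)]

Strategy: write M = P · J · P⁻¹ where J is a Jordan canonical form, so e^{tM} = P · e^{tJ} · P⁻¹, and e^{tJ} can be computed block-by-block.

M has Jordan form
J =
  [5, 1, 0]
  [0, 5, 1]
  [0, 0, 5]
(up to reordering of blocks).

Per-block formulas:
  For a 3×3 Jordan block J_3(5): exp(t · J_3(5)) = e^(5t)·(I + t·N + (t^2/2)·N^2), where N is the 3×3 nilpotent shift.

After assembling e^{tJ} and conjugating by P, we get:

e^{tM} =
  [t^2*exp(5*t)/2 - 2*t*exp(5*t) + exp(5*t), t^2*exp(5*t)/2 + t*exp(5*t), -t^2*exp(5*t)/2 - 2*t*exp(5*t)]
  [-2*t^2*exp(5*t) + 7*t*exp(5*t), -2*t^2*exp(5*t) - 5*t*exp(5*t) + exp(5*t), 2*t^2*exp(5*t) + 9*t*exp(5*t)]
  [-3*t^2*exp(5*t)/2 + 5*t*exp(5*t), -3*t^2*exp(5*t)/2 - 4*t*exp(5*t), 3*t^2*exp(5*t)/2 + 7*t*exp(5*t) + exp(5*t)]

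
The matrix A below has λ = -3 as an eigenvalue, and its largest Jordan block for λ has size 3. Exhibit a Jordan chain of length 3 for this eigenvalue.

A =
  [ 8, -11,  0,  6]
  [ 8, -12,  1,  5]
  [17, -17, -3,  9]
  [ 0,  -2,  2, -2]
A Jordan chain for λ = -3 of length 3:
v_1 = (-1, -1, -1, 0)ᵀ
v_2 = (0, -1, 0, -2)ᵀ
v_3 = (1, 1, 0, 0)ᵀ

Let N = A − (-3)·I. We want v_3 with N^3 v_3 = 0 but N^2 v_3 ≠ 0; then v_{j-1} := N · v_j for j = 3, …, 2.

Pick v_3 = (1, 1, 0, 0)ᵀ.
Then v_2 = N · v_3 = (0, -1, 0, -2)ᵀ.
Then v_1 = N · v_2 = (-1, -1, -1, 0)ᵀ.

Sanity check: (A − (-3)·I) v_1 = (0, 0, 0, 0)ᵀ = 0. ✓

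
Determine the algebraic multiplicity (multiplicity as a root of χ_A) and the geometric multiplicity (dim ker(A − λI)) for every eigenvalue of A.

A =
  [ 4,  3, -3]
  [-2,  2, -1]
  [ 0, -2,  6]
λ = 4: alg = 3, geom = 1

Step 1 — factor the characteristic polynomial to read off the algebraic multiplicities:
  χ_A(x) = (x - 4)^3

Step 2 — compute geometric multiplicities via the rank-nullity identity g(λ) = n − rank(A − λI):
  rank(A − (4)·I) = 2, so dim ker(A − (4)·I) = n − 2 = 1

Summary:
  λ = 4: algebraic multiplicity = 3, geometric multiplicity = 1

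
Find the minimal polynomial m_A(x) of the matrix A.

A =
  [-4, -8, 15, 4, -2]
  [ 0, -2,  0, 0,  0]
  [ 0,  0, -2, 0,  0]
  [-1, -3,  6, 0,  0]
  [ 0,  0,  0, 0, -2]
x^3 + 6*x^2 + 12*x + 8

The characteristic polynomial is χ_A(x) = (x + 2)^5, so the eigenvalues are known. The minimal polynomial is
  m_A(x) = Π_λ (x − λ)^{k_λ}
where k_λ is the size of the *largest* Jordan block for λ (equivalently, the smallest k with (A − λI)^k v = 0 for every generalised eigenvector v of λ).

  λ = -2: largest Jordan block has size 3, contributing (x + 2)^3

So m_A(x) = (x + 2)^3 = x^3 + 6*x^2 + 12*x + 8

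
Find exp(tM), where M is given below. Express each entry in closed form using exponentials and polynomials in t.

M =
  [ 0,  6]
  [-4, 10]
e^{tM} =
  [-2*exp(6*t) + 3*exp(4*t), 3*exp(6*t) - 3*exp(4*t)]
  [-2*exp(6*t) + 2*exp(4*t), 3*exp(6*t) - 2*exp(4*t)]

Strategy: write M = P · J · P⁻¹ where J is a Jordan canonical form, so e^{tM} = P · e^{tJ} · P⁻¹, and e^{tJ} can be computed block-by-block.

M has Jordan form
J =
  [4, 0]
  [0, 6]
(up to reordering of blocks).

Per-block formulas:
  For a 1×1 block at λ = 6: exp(t · [6]) = [e^(6t)].
  For a 1×1 block at λ = 4: exp(t · [4]) = [e^(4t)].

After assembling e^{tJ} and conjugating by P, we get:

e^{tM} =
  [-2*exp(6*t) + 3*exp(4*t), 3*exp(6*t) - 3*exp(4*t)]
  [-2*exp(6*t) + 2*exp(4*t), 3*exp(6*t) - 2*exp(4*t)]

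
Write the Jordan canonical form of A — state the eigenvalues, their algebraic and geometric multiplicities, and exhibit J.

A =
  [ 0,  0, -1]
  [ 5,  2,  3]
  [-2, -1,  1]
J_3(1)

The characteristic polynomial is
  det(x·I − A) = x^3 - 3*x^2 + 3*x - 1 = (x - 1)^3

Eigenvalues and multiplicities (the geometric multiplicity of λ is n − rank(A − λI), which equals the number of Jordan blocks for λ):
  λ = 1: algebraic multiplicity = 3, geometric multiplicity = 1

Determining the block sizes for each eigenvalue:
  λ = 1: one block (gm = 1), so the single block has size am = 3 → block sizes [3]

Assembling the blocks gives a Jordan form
J =
  [1, 1, 0]
  [0, 1, 1]
  [0, 0, 1]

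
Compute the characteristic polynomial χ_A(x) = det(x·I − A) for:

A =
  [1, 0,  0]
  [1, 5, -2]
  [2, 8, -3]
x^3 - 3*x^2 + 3*x - 1

Expanding det(x·I − A) (e.g. by cofactor expansion or by noting that A is similar to its Jordan form J, which has the same characteristic polynomial as A) gives
  χ_A(x) = x^3 - 3*x^2 + 3*x - 1
which factors as (x - 1)^3. The eigenvalues (with algebraic multiplicities) are λ = 1 with multiplicity 3.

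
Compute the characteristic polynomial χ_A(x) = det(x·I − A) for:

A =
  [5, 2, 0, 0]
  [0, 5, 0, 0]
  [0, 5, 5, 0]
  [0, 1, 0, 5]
x^4 - 20*x^3 + 150*x^2 - 500*x + 625

Expanding det(x·I − A) (e.g. by cofactor expansion or by noting that A is similar to its Jordan form J, which has the same characteristic polynomial as A) gives
  χ_A(x) = x^4 - 20*x^3 + 150*x^2 - 500*x + 625
which factors as (x - 5)^4. The eigenvalues (with algebraic multiplicities) are λ = 5 with multiplicity 4.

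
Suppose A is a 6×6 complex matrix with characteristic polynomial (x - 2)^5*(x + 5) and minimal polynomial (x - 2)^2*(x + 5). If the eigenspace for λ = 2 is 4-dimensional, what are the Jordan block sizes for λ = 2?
Block sizes for λ = 2: [2, 1, 1, 1]

Step 1 — from the characteristic polynomial, algebraic multiplicity of λ = 2 is 5. From dim ker(A − (2)·I) = 4, there are exactly 4 Jordan blocks for λ = 2.
Step 2 — from the minimal polynomial, the factor (x − 2)^2 tells us the largest block for λ = 2 has size 2.
Step 3 — with total size 5, 4 blocks, and largest block 2, the block sizes (in nonincreasing order) are [2, 1, 1, 1].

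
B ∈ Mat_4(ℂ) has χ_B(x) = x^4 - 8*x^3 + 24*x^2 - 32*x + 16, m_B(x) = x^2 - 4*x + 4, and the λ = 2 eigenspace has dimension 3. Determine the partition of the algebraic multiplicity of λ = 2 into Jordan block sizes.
Block sizes for λ = 2: [2, 1, 1]

Step 1 — from the characteristic polynomial, algebraic multiplicity of λ = 2 is 4. From dim ker(B − (2)·I) = 3, there are exactly 3 Jordan blocks for λ = 2.
Step 2 — from the minimal polynomial, the factor (x − 2)^2 tells us the largest block for λ = 2 has size 2.
Step 3 — with total size 4, 3 blocks, and largest block 2, the block sizes (in nonincreasing order) are [2, 1, 1].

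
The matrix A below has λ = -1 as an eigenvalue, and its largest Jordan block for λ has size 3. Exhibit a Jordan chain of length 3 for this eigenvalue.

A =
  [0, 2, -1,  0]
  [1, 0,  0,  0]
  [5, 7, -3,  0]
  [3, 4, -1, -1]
A Jordan chain for λ = -1 of length 3:
v_1 = (-2, 2, 2, 2)ᵀ
v_2 = (1, 1, 5, 3)ᵀ
v_3 = (1, 0, 0, 0)ᵀ

Let N = A − (-1)·I. We want v_3 with N^3 v_3 = 0 but N^2 v_3 ≠ 0; then v_{j-1} := N · v_j for j = 3, …, 2.

Pick v_3 = (1, 0, 0, 0)ᵀ.
Then v_2 = N · v_3 = (1, 1, 5, 3)ᵀ.
Then v_1 = N · v_2 = (-2, 2, 2, 2)ᵀ.

Sanity check: (A − (-1)·I) v_1 = (0, 0, 0, 0)ᵀ = 0. ✓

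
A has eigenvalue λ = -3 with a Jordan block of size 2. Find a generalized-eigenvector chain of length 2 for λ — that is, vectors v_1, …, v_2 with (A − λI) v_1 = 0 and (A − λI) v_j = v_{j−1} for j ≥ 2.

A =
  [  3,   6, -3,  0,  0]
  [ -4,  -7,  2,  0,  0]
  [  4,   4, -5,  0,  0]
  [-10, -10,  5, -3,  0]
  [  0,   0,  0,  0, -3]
A Jordan chain for λ = -3 of length 2:
v_1 = (6, -4, 4, -10, 0)ᵀ
v_2 = (1, 0, 0, 0, 0)ᵀ

Let N = A − (-3)·I. We want v_2 with N^2 v_2 = 0 but N^1 v_2 ≠ 0; then v_{j-1} := N · v_j for j = 2, …, 2.

Pick v_2 = (1, 0, 0, 0, 0)ᵀ.
Then v_1 = N · v_2 = (6, -4, 4, -10, 0)ᵀ.

Sanity check: (A − (-3)·I) v_1 = (0, 0, 0, 0, 0)ᵀ = 0. ✓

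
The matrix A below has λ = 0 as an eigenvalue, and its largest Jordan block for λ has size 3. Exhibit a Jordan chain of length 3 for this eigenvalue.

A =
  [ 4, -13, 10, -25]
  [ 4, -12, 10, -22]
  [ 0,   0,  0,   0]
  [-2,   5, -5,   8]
A Jordan chain for λ = 0 of length 3:
v_1 = (14, 12, 0, -4)ᵀ
v_2 = (4, 4, 0, -2)ᵀ
v_3 = (1, 0, 0, 0)ᵀ

Let N = A − (0)·I. We want v_3 with N^3 v_3 = 0 but N^2 v_3 ≠ 0; then v_{j-1} := N · v_j for j = 3, …, 2.

Pick v_3 = (1, 0, 0, 0)ᵀ.
Then v_2 = N · v_3 = (4, 4, 0, -2)ᵀ.
Then v_1 = N · v_2 = (14, 12, 0, -4)ᵀ.

Sanity check: (A − (0)·I) v_1 = (0, 0, 0, 0)ᵀ = 0. ✓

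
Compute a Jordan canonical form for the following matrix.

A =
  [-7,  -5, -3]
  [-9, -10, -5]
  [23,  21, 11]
J_3(-2)

The characteristic polynomial is
  det(x·I − A) = x^3 + 6*x^2 + 12*x + 8 = (x + 2)^3

Eigenvalues and multiplicities (the geometric multiplicity of λ is n − rank(A − λI), which equals the number of Jordan blocks for λ):
  λ = -2: algebraic multiplicity = 3, geometric multiplicity = 1

Determining the block sizes for each eigenvalue:
  λ = -2: one block (gm = 1), so the single block has size am = 3 → block sizes [3]

Assembling the blocks gives a Jordan form
J =
  [-2,  1,  0]
  [ 0, -2,  1]
  [ 0,  0, -2]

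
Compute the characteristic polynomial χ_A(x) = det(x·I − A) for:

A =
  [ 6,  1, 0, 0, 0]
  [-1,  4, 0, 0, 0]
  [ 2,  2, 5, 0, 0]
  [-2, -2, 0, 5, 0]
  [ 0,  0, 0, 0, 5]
x^5 - 25*x^4 + 250*x^3 - 1250*x^2 + 3125*x - 3125

Expanding det(x·I − A) (e.g. by cofactor expansion or by noting that A is similar to its Jordan form J, which has the same characteristic polynomial as A) gives
  χ_A(x) = x^5 - 25*x^4 + 250*x^3 - 1250*x^2 + 3125*x - 3125
which factors as (x - 5)^5. The eigenvalues (with algebraic multiplicities) are λ = 5 with multiplicity 5.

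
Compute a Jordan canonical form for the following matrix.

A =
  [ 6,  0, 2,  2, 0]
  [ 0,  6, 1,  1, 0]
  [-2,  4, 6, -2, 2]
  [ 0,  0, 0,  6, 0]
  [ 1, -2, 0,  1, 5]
J_1(5) ⊕ J_2(6) ⊕ J_1(6) ⊕ J_1(6)

The characteristic polynomial is
  det(x·I − A) = x^5 - 29*x^4 + 336*x^3 - 1944*x^2 + 5616*x - 6480 = (x - 6)^4*(x - 5)

Eigenvalues and multiplicities (the geometric multiplicity of λ is n − rank(A − λI), which equals the number of Jordan blocks for λ):
  λ = 5: algebraic multiplicity = 1, geometric multiplicity = 1
  λ = 6: algebraic multiplicity = 4, geometric multiplicity = 3

Determining the block sizes for each eigenvalue:
  λ = 5: one block (gm = 1), so the single block has size am = 1 → block sizes [1]
  λ = 6: 3 blocks summing to 4 forces exactly one block of size 2 and the rest size 1 → block sizes [2, 1, 1]

Assembling the blocks gives a Jordan form
J =
  [5, 0, 0, 0, 0]
  [0, 6, 1, 0, 0]
  [0, 0, 6, 0, 0]
  [0, 0, 0, 6, 0]
  [0, 0, 0, 0, 6]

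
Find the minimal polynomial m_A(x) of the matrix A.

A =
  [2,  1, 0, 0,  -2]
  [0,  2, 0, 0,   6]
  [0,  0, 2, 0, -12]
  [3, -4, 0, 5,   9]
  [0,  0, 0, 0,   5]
x^4 - 14*x^3 + 69*x^2 - 140*x + 100

The characteristic polynomial is χ_A(x) = (x - 5)^2*(x - 2)^3, so the eigenvalues are known. The minimal polynomial is
  m_A(x) = Π_λ (x − λ)^{k_λ}
where k_λ is the size of the *largest* Jordan block for λ (equivalently, the smallest k with (A − λI)^k v = 0 for every generalised eigenvector v of λ).

  λ = 2: largest Jordan block has size 2, contributing (x − 2)^2
  λ = 5: largest Jordan block has size 2, contributing (x − 5)^2

So m_A(x) = (x - 5)^2*(x - 2)^2 = x^4 - 14*x^3 + 69*x^2 - 140*x + 100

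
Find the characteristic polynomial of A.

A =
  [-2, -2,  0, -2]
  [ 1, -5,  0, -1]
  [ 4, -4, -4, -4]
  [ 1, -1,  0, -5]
x^4 + 16*x^3 + 96*x^2 + 256*x + 256

Expanding det(x·I − A) (e.g. by cofactor expansion or by noting that A is similar to its Jordan form J, which has the same characteristic polynomial as A) gives
  χ_A(x) = x^4 + 16*x^3 + 96*x^2 + 256*x + 256
which factors as (x + 4)^4. The eigenvalues (with algebraic multiplicities) are λ = -4 with multiplicity 4.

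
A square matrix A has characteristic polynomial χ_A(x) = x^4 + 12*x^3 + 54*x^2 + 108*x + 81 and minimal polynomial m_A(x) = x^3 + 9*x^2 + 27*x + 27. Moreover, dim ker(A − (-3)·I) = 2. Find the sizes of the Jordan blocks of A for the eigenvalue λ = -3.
Block sizes for λ = -3: [3, 1]

Step 1 — from the characteristic polynomial, algebraic multiplicity of λ = -3 is 4. From dim ker(A − (-3)·I) = 2, there are exactly 2 Jordan blocks for λ = -3.
Step 2 — from the minimal polynomial, the factor (x + 3)^3 tells us the largest block for λ = -3 has size 3.
Step 3 — with total size 4, 2 blocks, and largest block 3, the block sizes (in nonincreasing order) are [3, 1].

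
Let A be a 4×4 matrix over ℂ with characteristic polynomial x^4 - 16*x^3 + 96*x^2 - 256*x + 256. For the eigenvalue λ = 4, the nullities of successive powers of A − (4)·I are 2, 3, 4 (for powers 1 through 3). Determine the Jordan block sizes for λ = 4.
Block sizes for λ = 4: [3, 1]

From the dimensions of kernels of powers, the number of Jordan blocks of size at least j is d_j − d_{j−1} where d_j = dim ker(N^j) (with d_0 = 0). Computing the differences gives [2, 1, 1].
The number of blocks of size exactly k is (#blocks of size ≥ k) − (#blocks of size ≥ k + 1), so the partition is: 1 block(s) of size 1, 1 block(s) of size 3.
In nonincreasing order the block sizes are [3, 1].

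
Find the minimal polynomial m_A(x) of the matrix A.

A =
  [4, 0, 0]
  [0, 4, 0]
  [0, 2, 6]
x^2 - 10*x + 24

The characteristic polynomial is χ_A(x) = (x - 6)*(x - 4)^2, so the eigenvalues are known. The minimal polynomial is
  m_A(x) = Π_λ (x − λ)^{k_λ}
where k_λ is the size of the *largest* Jordan block for λ (equivalently, the smallest k with (A − λI)^k v = 0 for every generalised eigenvector v of λ).

  λ = 4: largest Jordan block has size 1, contributing (x − 4)
  λ = 6: largest Jordan block has size 1, contributing (x − 6)

So m_A(x) = (x - 6)*(x - 4) = x^2 - 10*x + 24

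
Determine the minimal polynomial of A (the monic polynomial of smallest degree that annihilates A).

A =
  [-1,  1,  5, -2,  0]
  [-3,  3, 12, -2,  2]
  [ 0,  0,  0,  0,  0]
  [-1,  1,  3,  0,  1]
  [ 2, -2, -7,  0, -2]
x^3

The characteristic polynomial is χ_A(x) = x^5, so the eigenvalues are known. The minimal polynomial is
  m_A(x) = Π_λ (x − λ)^{k_λ}
where k_λ is the size of the *largest* Jordan block for λ (equivalently, the smallest k with (A − λI)^k v = 0 for every generalised eigenvector v of λ).

  λ = 0: largest Jordan block has size 3, contributing (x − 0)^3

So m_A(x) = x^3 = x^3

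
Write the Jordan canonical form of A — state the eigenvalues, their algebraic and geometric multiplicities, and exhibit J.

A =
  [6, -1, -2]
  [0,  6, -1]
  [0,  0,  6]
J_3(6)

The characteristic polynomial is
  det(x·I − A) = x^3 - 18*x^2 + 108*x - 216 = (x - 6)^3

Eigenvalues and multiplicities (the geometric multiplicity of λ is n − rank(A − λI), which equals the number of Jordan blocks for λ):
  λ = 6: algebraic multiplicity = 3, geometric multiplicity = 1

Determining the block sizes for each eigenvalue:
  λ = 6: one block (gm = 1), so the single block has size am = 3 → block sizes [3]

Assembling the blocks gives a Jordan form
J =
  [6, 1, 0]
  [0, 6, 1]
  [0, 0, 6]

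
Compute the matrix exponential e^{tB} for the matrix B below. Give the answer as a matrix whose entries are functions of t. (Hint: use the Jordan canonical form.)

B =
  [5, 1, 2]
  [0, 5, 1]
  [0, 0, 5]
e^{tB} =
  [exp(5*t), t*exp(5*t), t^2*exp(5*t)/2 + 2*t*exp(5*t)]
  [0, exp(5*t), t*exp(5*t)]
  [0, 0, exp(5*t)]

Strategy: write B = P · J · P⁻¹ where J is a Jordan canonical form, so e^{tB} = P · e^{tJ} · P⁻¹, and e^{tJ} can be computed block-by-block.

B has Jordan form
J =
  [5, 1, 0]
  [0, 5, 1]
  [0, 0, 5]
(up to reordering of blocks).

Per-block formulas:
  For a 3×3 Jordan block J_3(5): exp(t · J_3(5)) = e^(5t)·(I + t·N + (t^2/2)·N^2), where N is the 3×3 nilpotent shift.

After assembling e^{tJ} and conjugating by P, we get:

e^{tB} =
  [exp(5*t), t*exp(5*t), t^2*exp(5*t)/2 + 2*t*exp(5*t)]
  [0, exp(5*t), t*exp(5*t)]
  [0, 0, exp(5*t)]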